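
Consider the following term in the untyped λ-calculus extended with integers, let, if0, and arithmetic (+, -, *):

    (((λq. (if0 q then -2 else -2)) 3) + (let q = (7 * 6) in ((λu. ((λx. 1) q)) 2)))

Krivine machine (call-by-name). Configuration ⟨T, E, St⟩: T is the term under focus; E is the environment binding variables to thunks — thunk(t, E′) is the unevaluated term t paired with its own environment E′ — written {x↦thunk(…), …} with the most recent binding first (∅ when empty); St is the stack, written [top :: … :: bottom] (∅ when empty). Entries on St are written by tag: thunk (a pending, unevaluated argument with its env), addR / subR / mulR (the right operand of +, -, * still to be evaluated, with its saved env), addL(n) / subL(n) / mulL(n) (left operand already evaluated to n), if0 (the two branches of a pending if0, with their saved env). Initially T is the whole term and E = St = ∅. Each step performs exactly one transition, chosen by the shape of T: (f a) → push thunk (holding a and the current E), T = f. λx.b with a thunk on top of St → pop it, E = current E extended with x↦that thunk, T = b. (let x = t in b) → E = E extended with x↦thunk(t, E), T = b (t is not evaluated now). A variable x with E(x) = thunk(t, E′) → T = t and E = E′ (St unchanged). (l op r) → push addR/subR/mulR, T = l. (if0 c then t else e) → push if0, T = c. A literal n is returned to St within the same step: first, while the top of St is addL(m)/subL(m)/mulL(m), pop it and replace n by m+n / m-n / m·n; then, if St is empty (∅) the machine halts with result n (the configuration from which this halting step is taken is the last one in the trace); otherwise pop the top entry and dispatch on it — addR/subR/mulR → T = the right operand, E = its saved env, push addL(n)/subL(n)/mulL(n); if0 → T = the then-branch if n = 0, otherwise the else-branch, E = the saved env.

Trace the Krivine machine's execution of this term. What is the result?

step 0: ⟨T=(((λq. (if0 q then -2 else -2)) 3) + (let q = (7 * 6) in ((λu. ((λx. 1) q)) 2))); E=∅; St=∅⟩
step 1: ⟨T=((λq. (if0 q then -2 else -2)) 3); E=∅; St=[addR]⟩
step 2: ⟨T=(λq. (if0 q then -2 else -2)); E=∅; St=[thunk :: addR]⟩
step 3: ⟨T=(if0 q then -2 else -2); E={q↦thunk(3, ∅)}; St=[addR]⟩
step 4: ⟨T=q; E={q↦thunk(3, ∅)}; St=[if0 :: addR]⟩
step 5: ⟨T=3; E=∅; St=[if0 :: addR]⟩
step 6: ⟨T=-2; E={q↦thunk(3, ∅)}; St=[addR]⟩
step 7: ⟨T=(let q = (7 * 6) in ((λu. ((λx. 1) q)) 2)); E=∅; St=[addL(-2)]⟩
step 8: ⟨T=((λu. ((λx. 1) q)) 2); E={q↦thunk((7 * 6), ∅)}; St=[addL(-2)]⟩
step 9: ⟨T=(λu. ((λx. 1) q)); E={q↦thunk((7 * 6), ∅)}; St=[thunk :: addL(-2)]⟩
step 10: ⟨T=((λx. 1) q); E={u↦thunk(2, {q↦thunk((7 * 6), ∅)}), q↦thunk((7 * 6), ∅)}; St=[addL(-2)]⟩
step 11: ⟨T=(λx. 1); E={u↦thunk(2, {q↦thunk((7 * 6), ∅)}), q↦thunk((7 * 6), ∅)}; St=[thunk :: addL(-2)]⟩
step 12: ⟨T=1; E={x↦thunk(q, {u↦thunk(2, {q↦thunk((7 * 6), ∅)}), q↦thunk((7 * 6), ∅)}), u↦thunk(2, {q↦thunk((7 * 6), ∅)}), q↦thunk((7 * 6), ∅)}; St=[addL(-2)]⟩
→ final value -1

Answer: -1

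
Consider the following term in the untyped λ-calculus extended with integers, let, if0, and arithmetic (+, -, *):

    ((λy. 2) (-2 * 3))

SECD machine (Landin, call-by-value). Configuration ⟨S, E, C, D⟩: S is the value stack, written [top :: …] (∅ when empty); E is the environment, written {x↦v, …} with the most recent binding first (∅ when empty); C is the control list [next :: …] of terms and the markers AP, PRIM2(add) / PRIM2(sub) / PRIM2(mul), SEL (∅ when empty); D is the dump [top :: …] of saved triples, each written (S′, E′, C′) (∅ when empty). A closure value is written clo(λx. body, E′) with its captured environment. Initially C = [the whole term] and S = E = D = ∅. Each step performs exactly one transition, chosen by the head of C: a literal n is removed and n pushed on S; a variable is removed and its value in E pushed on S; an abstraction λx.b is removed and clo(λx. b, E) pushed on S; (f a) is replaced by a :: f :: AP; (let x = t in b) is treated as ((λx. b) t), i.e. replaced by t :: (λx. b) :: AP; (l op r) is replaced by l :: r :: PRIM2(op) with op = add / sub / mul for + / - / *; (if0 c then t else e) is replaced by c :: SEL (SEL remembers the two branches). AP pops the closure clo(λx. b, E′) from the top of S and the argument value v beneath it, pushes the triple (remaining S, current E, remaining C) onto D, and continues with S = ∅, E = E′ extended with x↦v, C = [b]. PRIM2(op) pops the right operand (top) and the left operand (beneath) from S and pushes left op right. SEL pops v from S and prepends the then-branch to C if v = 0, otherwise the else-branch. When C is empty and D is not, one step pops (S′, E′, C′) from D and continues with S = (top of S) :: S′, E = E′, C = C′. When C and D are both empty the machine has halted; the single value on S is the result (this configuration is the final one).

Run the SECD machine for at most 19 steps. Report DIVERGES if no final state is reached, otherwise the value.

Answer: 2

Execution trace:
step 0: ⟨S=∅; E=∅; C=[((λy. 2) (-2 * 3))]; D=∅⟩
step 1: ⟨S=∅; E=∅; C=[(-2 * 3) :: (λy. 2) :: AP]; D=∅⟩
step 2: ⟨S=∅; E=∅; C=[-2 :: 3 :: PRIM2(mul) :: (λy. 2) :: AP]; D=∅⟩
step 3: ⟨S=[-2]; E=∅; C=[3 :: PRIM2(mul) :: (λy. 2) :: AP]; D=∅⟩
step 4: ⟨S=[3 :: -2]; E=∅; C=[PRIM2(mul) :: (λy. 2) :: AP]; D=∅⟩
step 5: ⟨S=[-6]; E=∅; C=[(λy. 2) :: AP]; D=∅⟩
step 6: ⟨S=[clo(λy. 2, ∅) :: -6]; E=∅; C=[AP]; D=∅⟩
step 7: ⟨S=∅; E={y↦-6}; C=[2]; D=[(∅, ∅, ∅)]⟩
step 8: ⟨S=[2]; E={y↦-6}; C=∅; D=[(∅, ∅, ∅)]⟩
step 9: ⟨S=[2]; E=∅; C=∅; D=∅⟩
→ final value 2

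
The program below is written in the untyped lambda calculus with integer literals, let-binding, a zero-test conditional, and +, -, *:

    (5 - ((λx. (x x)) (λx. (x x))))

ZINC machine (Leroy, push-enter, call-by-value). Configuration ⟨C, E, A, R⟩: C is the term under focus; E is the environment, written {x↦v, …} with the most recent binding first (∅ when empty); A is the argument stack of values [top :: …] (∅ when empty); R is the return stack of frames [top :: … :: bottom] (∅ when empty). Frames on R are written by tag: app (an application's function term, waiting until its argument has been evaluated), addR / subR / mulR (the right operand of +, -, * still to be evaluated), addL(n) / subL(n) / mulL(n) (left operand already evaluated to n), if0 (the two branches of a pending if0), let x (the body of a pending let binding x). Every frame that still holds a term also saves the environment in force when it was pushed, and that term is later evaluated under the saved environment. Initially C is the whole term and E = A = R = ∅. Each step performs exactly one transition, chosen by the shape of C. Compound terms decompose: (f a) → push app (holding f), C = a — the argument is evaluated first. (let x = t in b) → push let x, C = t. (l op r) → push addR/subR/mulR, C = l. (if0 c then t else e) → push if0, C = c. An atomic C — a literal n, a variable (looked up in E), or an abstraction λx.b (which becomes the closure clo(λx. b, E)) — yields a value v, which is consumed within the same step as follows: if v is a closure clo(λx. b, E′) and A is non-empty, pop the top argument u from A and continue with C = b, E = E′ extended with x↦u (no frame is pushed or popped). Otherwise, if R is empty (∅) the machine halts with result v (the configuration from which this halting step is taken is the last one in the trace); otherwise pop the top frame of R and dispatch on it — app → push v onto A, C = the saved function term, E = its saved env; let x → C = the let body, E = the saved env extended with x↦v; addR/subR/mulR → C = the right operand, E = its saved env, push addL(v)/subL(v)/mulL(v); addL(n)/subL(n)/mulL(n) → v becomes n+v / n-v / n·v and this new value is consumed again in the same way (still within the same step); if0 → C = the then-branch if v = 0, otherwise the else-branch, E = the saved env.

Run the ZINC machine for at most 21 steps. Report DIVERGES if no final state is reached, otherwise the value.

Answer: DIVERGES (no final state within 21 steps)

Execution trace:
t=0: <C=(5 - ((λx. (x x)) (λx. (x x)))), E=∅, A=∅, R=∅>
t=1: <C=5, E=∅, A=∅, R=[subR]>
t=2: <C=((λx. (x x)) (λx. (x x))), E=∅, A=∅, R=[subL(5)]>
t=3: <C=(λx. (x x)), E=∅, A=∅, R=[app :: subL(5)]>
t=4: <C=(λx. (x x)), E=∅, A=[clo(λx. (x x), ∅)], R=[subL(5)]>
t=5: <C=(x x), E={x↦clo(λx. (x x), ∅)}, A=∅, R=[subL(5)]>
t=6: <C=x, E={x↦clo(λx. (x x), ∅)}, A=∅, R=[app :: subL(5)]>
t=7: <C=x, E={x↦clo(λx. (x x), ∅)}, A=[clo(λx. (x x), ∅)], R=[subL(5)]>
… configuration repeats with period 3 (steps 5–7 recur indefinitely) …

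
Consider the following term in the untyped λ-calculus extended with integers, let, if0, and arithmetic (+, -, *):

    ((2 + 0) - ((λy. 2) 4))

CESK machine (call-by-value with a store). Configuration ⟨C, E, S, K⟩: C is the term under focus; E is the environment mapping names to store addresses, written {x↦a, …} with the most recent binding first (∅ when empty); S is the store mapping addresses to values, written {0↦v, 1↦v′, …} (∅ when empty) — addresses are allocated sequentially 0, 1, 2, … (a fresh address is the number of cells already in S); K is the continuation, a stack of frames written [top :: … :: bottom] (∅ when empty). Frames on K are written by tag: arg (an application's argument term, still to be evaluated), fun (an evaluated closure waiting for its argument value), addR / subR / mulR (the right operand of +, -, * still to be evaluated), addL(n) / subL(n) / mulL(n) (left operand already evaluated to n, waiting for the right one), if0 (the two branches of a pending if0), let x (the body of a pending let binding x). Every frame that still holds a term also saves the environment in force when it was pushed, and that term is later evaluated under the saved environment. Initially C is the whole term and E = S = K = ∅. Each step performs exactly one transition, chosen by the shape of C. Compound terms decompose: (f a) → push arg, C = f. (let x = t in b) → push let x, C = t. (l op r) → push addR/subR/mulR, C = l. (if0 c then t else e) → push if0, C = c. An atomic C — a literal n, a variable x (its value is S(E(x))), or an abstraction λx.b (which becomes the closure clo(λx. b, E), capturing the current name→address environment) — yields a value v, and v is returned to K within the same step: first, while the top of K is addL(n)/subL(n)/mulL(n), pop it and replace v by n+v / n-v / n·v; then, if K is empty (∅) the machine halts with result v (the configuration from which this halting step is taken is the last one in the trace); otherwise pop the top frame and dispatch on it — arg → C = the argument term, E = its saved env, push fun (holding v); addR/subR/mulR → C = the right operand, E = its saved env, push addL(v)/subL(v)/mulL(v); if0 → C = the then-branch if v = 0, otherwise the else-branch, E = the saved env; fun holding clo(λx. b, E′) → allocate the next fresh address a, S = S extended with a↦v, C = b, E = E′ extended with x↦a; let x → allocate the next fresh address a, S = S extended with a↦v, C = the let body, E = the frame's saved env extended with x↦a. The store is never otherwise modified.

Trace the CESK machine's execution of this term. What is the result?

[0] <C=((2 + 0) - ((λy. 2) 4)), E=∅, S=∅, K=∅>
[1] <C=(2 + 0), E=∅, S=∅, K=[subR]>
[2] <C=2, E=∅, S=∅, K=[addR :: subR]>
[3] <C=0, E=∅, S=∅, K=[addL(2) :: subR]>
[4] <C=((λy. 2) 4), E=∅, S=∅, K=[subL(2)]>
[5] <C=(λy. 2), E=∅, S=∅, K=[arg :: subL(2)]>
[6] <C=4, E=∅, S=∅, K=[fun :: subL(2)]>
[7] <C=2, E={y↦0}, S={0↦4}, K=[subL(2)]>
→ final value 0

Answer: 0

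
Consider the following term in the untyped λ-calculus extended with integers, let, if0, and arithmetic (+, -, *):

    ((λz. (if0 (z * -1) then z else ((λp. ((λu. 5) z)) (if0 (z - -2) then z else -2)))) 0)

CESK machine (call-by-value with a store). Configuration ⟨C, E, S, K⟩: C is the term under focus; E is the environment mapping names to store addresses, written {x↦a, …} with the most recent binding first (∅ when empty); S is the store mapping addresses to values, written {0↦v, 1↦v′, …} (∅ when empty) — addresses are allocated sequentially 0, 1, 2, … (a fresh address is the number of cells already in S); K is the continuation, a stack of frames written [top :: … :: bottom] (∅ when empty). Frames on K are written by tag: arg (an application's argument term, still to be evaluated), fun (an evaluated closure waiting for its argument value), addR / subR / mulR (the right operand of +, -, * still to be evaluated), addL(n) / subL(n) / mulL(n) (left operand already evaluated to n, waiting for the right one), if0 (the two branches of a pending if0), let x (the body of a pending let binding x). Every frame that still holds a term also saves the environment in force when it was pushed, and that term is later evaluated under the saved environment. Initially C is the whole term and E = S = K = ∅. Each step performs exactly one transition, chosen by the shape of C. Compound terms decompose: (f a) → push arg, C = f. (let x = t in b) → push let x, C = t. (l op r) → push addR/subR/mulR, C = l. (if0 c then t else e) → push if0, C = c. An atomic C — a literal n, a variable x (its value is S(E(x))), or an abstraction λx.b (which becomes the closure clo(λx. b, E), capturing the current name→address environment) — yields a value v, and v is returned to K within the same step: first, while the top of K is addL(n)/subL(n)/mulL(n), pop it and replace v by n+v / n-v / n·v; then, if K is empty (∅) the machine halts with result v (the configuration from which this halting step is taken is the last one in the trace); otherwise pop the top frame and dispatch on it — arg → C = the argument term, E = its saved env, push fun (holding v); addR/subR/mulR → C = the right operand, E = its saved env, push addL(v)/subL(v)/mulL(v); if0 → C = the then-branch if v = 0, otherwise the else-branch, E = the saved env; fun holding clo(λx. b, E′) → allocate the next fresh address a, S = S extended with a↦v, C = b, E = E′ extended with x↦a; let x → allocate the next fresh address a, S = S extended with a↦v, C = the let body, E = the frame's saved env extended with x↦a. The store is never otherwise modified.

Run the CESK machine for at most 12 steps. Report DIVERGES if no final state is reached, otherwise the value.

0. [C=((λz. (if0 (z * -1) then z else ((λp. ((λu. 5) z)) (if0 (z - -2) then z else -2)))) 0) | E=∅ | S=∅ | K=∅]
1. [C=(λz. (if0 (z * -1) then z else ((λp. ((λu. 5) z)) (if0 (z - -2) then z else -2)))) | E=∅ | S=∅ | K=[arg]]
2. [C=0 | E=∅ | S=∅ | K=[fun]]
3. [C=(if0 (z * -1) then z else ((λp. ((λu. 5) z)) (if0 (z - -2) then z else -2))) | E={z↦0} | S={0↦0} | K=∅]
4. [C=(z * -1) | E={z↦0} | S={0↦0} | K=[if0]]
5. [C=z | E={z↦0} | S={0↦0} | K=[mulR :: if0]]
6. [C=-1 | E={z↦0} | S={0↦0} | K=[mulL(0) :: if0]]
7. [C=z | E={z↦0} | S={0↦0} | K=∅]
→ final value 0

Answer: 0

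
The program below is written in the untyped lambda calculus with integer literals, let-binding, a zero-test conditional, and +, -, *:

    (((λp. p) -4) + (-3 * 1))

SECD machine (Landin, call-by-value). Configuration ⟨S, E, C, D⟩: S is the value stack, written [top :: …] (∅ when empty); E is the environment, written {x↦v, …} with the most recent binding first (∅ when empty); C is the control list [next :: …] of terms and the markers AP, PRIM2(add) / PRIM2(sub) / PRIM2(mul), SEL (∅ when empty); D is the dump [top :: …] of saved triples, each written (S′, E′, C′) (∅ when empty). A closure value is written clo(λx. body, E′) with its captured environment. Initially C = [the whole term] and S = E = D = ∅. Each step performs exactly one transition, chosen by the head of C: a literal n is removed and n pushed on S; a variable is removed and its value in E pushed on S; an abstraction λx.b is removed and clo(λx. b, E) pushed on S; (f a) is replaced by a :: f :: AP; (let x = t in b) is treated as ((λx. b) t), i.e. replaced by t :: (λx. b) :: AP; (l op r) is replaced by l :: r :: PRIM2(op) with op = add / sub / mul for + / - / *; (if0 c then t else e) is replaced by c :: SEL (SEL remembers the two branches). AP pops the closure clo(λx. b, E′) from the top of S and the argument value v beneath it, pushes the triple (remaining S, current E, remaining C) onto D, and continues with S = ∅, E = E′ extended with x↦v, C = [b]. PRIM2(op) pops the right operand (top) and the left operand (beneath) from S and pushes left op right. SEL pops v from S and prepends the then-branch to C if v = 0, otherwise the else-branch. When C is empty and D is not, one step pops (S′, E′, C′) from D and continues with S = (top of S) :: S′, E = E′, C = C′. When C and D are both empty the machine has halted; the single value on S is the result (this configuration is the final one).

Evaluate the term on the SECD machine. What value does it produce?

t=0: [S=∅ | E=∅ | C=[(((λp. p) -4) + (-3 * 1))] | D=∅]
t=1: [S=∅ | E=∅ | C=[((λp. p) -4) :: (-3 * 1) :: PRIM2(add)] | D=∅]
t=2: [S=∅ | E=∅ | C=[-4 :: (λp. p) :: AP :: (-3 * 1) :: PRIM2(add)] | D=∅]
t=3: [S=[-4] | E=∅ | C=[(λp. p) :: AP :: (-3 * 1) :: PRIM2(add)] | D=∅]
t=4: [S=[clo(λp. p, ∅) :: -4] | E=∅ | C=[AP :: (-3 * 1) :: PRIM2(add)] | D=∅]
t=5: [S=∅ | E={p↦-4} | C=[p] | D=[(∅, ∅, [(-3 * 1) :: PRIM2(add)])]]
t=6: [S=[-4] | E={p↦-4} | C=∅ | D=[(∅, ∅, [(-3 * 1) :: PRIM2(add)])]]
t=7: [S=[-4] | E=∅ | C=[(-3 * 1) :: PRIM2(add)] | D=∅]
t=8: [S=[-4] | E=∅ | C=[-3 :: 1 :: PRIM2(mul) :: PRIM2(add)] | D=∅]
t=9: [S=[-3 :: -4] | E=∅ | C=[1 :: PRIM2(mul) :: PRIM2(add)] | D=∅]
t=10: [S=[1 :: -3 :: -4] | E=∅ | C=[PRIM2(mul) :: PRIM2(add)] | D=∅]
t=11: [S=[-3 :: -4] | E=∅ | C=[PRIM2(add)] | D=∅]
t=12: [S=[-7] | E=∅ | C=∅ | D=∅]
→ final value -7

Answer: -7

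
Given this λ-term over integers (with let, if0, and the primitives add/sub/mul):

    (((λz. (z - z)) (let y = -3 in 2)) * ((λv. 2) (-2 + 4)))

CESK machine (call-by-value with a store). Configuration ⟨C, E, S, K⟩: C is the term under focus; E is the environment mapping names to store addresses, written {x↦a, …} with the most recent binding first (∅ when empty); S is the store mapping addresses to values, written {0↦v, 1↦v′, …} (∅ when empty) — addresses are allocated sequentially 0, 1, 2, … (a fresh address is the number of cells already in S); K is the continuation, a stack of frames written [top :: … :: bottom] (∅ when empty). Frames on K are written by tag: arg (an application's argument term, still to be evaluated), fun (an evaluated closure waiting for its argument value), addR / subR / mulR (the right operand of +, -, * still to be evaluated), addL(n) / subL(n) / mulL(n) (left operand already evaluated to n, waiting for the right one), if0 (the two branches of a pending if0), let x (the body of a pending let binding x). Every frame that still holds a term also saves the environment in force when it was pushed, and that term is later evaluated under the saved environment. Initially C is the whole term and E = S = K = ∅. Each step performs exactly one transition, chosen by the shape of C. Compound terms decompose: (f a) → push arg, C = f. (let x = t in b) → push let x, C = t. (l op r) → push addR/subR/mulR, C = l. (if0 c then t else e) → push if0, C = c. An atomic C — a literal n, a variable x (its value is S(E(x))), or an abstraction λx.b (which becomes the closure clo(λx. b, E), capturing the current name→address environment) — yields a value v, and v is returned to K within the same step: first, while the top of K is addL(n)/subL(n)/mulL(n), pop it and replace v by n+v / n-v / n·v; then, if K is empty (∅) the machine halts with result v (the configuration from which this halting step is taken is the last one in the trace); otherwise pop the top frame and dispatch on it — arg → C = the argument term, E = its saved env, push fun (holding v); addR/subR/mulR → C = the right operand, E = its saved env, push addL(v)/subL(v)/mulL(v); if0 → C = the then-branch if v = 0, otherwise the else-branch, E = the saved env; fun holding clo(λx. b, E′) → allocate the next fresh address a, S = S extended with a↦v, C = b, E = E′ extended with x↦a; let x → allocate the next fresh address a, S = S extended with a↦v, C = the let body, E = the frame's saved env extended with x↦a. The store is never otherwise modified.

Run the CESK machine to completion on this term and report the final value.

0. ⟨C=(((λz. (z - z)) (let y = -3 in 2)) * ((λv. 2) (-2 + 4))); E=∅; S=∅; K=∅⟩
1. ⟨C=((λz. (z - z)) (let y = -3 in 2)); E=∅; S=∅; K=[mulR]⟩
2. ⟨C=(λz. (z - z)); E=∅; S=∅; K=[arg :: mulR]⟩
3. ⟨C=(let y = -3 in 2); E=∅; S=∅; K=[fun :: mulR]⟩
4. ⟨C=-3; E=∅; S=∅; K=[let y :: fun :: mulR]⟩
5. ⟨C=2; E={y↦0}; S={0↦-3}; K=[fun :: mulR]⟩
6. ⟨C=(z - z); E={z↦1}; S={0↦-3, 1↦2}; K=[mulR]⟩
7. ⟨C=z; E={z↦1}; S={0↦-3, 1↦2}; K=[subR :: mulR]⟩
8. ⟨C=z; E={z↦1}; S={0↦-3, 1↦2}; K=[subL(2) :: mulR]⟩
9. ⟨C=((λv. 2) (-2 + 4)); E=∅; S={0↦-3, 1↦2}; K=[mulL(0)]⟩
10. ⟨C=(λv. 2); E=∅; S={0↦-3, 1↦2}; K=[arg :: mulL(0)]⟩
11. ⟨C=(-2 + 4); E=∅; S={0↦-3, 1↦2}; K=[fun :: mulL(0)]⟩
12. ⟨C=-2; E=∅; S={0↦-3, 1↦2}; K=[addR :: fun :: mulL(0)]⟩
13. ⟨C=4; E=∅; S={0↦-3, 1↦2}; K=[addL(-2) :: fun :: mulL(0)]⟩
14. ⟨C=2; E={v↦2}; S={0↦-3, 1↦2, 2↦2}; K=[mulL(0)]⟩
→ final value 0

Answer: 0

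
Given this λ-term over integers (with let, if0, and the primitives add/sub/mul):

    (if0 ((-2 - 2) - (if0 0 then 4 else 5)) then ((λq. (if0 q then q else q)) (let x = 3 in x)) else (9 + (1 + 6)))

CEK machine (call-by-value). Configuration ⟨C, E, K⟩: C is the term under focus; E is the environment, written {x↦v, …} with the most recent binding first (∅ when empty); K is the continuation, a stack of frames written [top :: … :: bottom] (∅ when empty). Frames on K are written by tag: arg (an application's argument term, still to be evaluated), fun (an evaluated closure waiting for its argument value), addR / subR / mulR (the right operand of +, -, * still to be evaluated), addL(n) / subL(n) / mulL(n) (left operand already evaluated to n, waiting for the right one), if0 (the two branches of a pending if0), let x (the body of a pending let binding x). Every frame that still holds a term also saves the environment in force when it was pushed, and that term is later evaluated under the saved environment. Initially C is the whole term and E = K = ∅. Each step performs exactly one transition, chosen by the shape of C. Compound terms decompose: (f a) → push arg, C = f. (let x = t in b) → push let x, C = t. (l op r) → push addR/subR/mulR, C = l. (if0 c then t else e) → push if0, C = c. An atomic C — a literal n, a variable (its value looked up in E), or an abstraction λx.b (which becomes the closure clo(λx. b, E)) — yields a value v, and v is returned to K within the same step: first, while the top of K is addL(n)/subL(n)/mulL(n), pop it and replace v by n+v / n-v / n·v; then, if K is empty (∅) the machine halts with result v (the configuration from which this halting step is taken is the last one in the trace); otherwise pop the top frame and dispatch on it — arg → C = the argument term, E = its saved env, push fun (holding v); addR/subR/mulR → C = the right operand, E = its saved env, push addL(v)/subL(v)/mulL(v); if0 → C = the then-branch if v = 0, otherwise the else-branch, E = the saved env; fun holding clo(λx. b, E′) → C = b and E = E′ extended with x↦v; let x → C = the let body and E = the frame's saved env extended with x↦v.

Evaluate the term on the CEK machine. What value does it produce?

step 0: <C=(if0 ((-2 - 2) - (if0 0 then 4 else 5)) then ((λq. (if0 q then q else q)) (let x = 3 in x)) else (9 + (1 + 6))), E=∅, K=∅>
step 1: <C=((-2 - 2) - (if0 0 then 4 else 5)), E=∅, K=[if0]>
step 2: <C=(-2 - 2), E=∅, K=[subR :: if0]>
step 3: <C=-2, E=∅, K=[subR :: subR :: if0]>
step 4: <C=2, E=∅, K=[subL(-2) :: subR :: if0]>
step 5: <C=(if0 0 then 4 else 5), E=∅, K=[subL(-4) :: if0]>
step 6: <C=0, E=∅, K=[if0 :: subL(-4) :: if0]>
step 7: <C=4, E=∅, K=[subL(-4) :: if0]>
step 8: <C=(9 + (1 + 6)), E=∅, K=∅>
step 9: <C=9, E=∅, K=[addR]>
step 10: <C=(1 + 6), E=∅, K=[addL(9)]>
step 11: <C=1, E=∅, K=[addR :: addL(9)]>
step 12: <C=6, E=∅, K=[addL(1) :: addL(9)]>
→ final value 16

Answer: 16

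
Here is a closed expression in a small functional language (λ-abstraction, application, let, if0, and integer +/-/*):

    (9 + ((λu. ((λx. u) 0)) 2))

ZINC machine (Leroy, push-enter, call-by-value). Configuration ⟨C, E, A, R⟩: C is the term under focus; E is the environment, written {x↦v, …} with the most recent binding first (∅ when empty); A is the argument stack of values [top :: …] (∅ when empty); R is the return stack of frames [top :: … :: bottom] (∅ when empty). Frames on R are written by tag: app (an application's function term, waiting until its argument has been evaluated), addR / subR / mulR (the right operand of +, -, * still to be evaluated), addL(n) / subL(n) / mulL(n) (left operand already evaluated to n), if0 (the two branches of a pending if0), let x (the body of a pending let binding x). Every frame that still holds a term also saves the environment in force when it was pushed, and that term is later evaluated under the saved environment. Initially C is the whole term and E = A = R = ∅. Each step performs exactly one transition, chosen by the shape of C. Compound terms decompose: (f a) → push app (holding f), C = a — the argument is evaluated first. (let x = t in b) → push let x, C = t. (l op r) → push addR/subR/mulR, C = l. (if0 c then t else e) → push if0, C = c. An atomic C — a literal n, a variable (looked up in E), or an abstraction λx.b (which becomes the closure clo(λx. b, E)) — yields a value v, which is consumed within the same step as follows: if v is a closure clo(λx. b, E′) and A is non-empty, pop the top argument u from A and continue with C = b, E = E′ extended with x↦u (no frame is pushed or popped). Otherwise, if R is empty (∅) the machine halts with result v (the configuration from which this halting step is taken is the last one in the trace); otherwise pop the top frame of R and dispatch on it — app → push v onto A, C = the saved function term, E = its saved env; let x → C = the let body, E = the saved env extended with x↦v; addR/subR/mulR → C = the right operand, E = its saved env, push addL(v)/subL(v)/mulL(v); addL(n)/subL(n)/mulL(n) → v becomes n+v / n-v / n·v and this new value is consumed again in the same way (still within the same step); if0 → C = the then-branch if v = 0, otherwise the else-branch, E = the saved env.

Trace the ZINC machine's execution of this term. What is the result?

0. ⟨C=(9 + ((λu. ((λx. u) 0)) 2)); E=∅; A=∅; R=∅⟩
1. ⟨C=9; E=∅; A=∅; R=[addR]⟩
2. ⟨C=((λu. ((λx. u) 0)) 2); E=∅; A=∅; R=[addL(9)]⟩
3. ⟨C=2; E=∅; A=∅; R=[app :: addL(9)]⟩
4. ⟨C=(λu. ((λx. u) 0)); E=∅; A=[2]; R=[addL(9)]⟩
5. ⟨C=((λx. u) 0); E={u↦2}; A=∅; R=[addL(9)]⟩
6. ⟨C=0; E={u↦2}; A=∅; R=[app :: addL(9)]⟩
7. ⟨C=(λx. u); E={u↦2}; A=[0]; R=[addL(9)]⟩
8. ⟨C=u; E={x↦0, u↦2}; A=∅; R=[addL(9)]⟩
→ final value 11

Answer: 11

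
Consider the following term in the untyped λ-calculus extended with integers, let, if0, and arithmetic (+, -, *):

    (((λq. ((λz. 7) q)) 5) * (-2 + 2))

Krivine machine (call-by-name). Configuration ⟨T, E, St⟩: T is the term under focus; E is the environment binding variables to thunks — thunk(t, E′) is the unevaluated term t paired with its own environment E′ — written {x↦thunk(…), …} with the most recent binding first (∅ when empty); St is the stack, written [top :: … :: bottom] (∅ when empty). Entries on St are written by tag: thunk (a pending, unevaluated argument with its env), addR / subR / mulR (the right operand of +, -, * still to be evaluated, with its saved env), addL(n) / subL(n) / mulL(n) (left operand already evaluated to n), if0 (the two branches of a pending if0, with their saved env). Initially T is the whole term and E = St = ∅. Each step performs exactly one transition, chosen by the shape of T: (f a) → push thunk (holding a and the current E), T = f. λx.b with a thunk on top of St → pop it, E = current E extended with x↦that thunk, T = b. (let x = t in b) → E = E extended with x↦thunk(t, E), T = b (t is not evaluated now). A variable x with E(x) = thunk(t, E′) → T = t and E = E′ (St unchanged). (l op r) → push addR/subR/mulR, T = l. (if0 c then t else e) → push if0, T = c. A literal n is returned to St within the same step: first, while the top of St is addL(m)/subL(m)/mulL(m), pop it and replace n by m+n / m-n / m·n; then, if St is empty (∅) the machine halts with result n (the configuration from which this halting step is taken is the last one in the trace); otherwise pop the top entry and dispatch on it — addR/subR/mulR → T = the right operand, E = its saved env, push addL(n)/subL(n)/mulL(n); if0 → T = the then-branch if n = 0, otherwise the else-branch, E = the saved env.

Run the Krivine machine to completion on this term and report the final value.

Answer: 0

Execution trace:
t=0: <T=(((λq. ((λz. 7) q)) 5) * (-2 + 2)), E=∅, St=∅>
t=1: <T=((λq. ((λz. 7) q)) 5), E=∅, St=[mulR]>
t=2: <T=(λq. ((λz. 7) q)), E=∅, St=[thunk :: mulR]>
t=3: <T=((λz. 7) q), E={q↦thunk(5, ∅)}, St=[mulR]>
t=4: <T=(λz. 7), E={q↦thunk(5, ∅)}, St=[thunk :: mulR]>
t=5: <T=7, E={z↦thunk(q, {q↦thunk(5, ∅)}), q↦thunk(5, ∅)}, St=[mulR]>
t=6: <T=(-2 + 2), E=∅, St=[mulL(7)]>
t=7: <T=-2, E=∅, St=[addR :: mulL(7)]>
t=8: <T=2, E=∅, St=[addL(-2) :: mulL(7)]>
→ final value 0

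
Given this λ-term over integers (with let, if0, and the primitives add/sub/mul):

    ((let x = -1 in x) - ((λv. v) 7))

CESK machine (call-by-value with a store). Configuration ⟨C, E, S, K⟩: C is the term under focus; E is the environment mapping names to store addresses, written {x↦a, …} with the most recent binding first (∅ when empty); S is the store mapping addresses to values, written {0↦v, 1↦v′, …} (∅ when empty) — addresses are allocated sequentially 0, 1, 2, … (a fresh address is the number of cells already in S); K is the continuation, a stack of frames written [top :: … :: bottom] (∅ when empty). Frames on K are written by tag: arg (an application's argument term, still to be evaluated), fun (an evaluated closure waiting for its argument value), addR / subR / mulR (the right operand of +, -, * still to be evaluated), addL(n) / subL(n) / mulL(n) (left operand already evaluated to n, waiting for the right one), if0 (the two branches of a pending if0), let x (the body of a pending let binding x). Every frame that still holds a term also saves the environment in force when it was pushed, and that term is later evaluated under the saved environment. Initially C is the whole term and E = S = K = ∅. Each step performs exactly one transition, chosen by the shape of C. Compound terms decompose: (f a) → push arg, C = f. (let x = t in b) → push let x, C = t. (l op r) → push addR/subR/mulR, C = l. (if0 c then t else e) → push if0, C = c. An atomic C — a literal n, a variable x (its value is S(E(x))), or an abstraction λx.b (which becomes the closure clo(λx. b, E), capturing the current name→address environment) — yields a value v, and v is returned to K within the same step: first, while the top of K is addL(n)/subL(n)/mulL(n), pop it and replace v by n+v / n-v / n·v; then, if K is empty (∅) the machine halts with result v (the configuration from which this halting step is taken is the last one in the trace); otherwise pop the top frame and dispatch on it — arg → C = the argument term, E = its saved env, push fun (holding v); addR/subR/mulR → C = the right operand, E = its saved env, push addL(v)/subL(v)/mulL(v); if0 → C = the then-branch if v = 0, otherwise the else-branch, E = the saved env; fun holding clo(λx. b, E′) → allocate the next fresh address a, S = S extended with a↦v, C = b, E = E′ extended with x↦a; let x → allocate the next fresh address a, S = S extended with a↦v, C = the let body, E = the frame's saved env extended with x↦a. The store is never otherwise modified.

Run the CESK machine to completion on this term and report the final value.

Answer: -8

Execution trace:
0. ⟨C=((let x = -1 in x) - ((λv. v) 7)); E=∅; S=∅; K=∅⟩
1. ⟨C=(let x = -1 in x); E=∅; S=∅; K=[subR]⟩
2. ⟨C=-1; E=∅; S=∅; K=[let x :: subR]⟩
3. ⟨C=x; E={x↦0}; S={0↦-1}; K=[subR]⟩
4. ⟨C=((λv. v) 7); E=∅; S={0↦-1}; K=[subL(-1)]⟩
5. ⟨C=(λv. v); E=∅; S={0↦-1}; K=[arg :: subL(-1)]⟩
6. ⟨C=7; E=∅; S={0↦-1}; K=[fun :: subL(-1)]⟩
7. ⟨C=v; E={v↦1}; S={0↦-1, 1↦7}; K=[subL(-1)]⟩
→ final value -8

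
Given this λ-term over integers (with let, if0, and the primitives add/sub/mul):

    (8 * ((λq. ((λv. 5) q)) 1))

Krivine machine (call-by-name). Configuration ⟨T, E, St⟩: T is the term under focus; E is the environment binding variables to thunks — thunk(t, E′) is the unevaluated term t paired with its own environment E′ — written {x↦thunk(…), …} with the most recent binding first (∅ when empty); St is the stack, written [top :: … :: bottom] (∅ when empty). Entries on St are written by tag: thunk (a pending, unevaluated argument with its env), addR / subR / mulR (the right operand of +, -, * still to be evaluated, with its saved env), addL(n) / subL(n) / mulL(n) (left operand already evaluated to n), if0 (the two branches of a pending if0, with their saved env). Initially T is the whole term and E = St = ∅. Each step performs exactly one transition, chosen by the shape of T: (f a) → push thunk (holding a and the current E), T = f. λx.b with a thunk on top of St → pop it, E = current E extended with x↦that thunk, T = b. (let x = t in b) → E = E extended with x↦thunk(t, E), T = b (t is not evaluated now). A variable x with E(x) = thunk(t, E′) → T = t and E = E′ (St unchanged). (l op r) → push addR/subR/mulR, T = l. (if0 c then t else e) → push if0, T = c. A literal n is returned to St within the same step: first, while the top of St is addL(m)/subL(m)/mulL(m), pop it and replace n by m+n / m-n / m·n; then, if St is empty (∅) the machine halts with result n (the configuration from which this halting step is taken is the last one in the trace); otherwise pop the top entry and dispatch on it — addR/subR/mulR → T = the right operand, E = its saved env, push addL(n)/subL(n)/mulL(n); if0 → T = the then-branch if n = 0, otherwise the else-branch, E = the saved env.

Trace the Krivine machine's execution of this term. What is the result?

t=0: <T=(8 * ((λq. ((λv. 5) q)) 1)), E=∅, St=∅>
t=1: <T=8, E=∅, St=[mulR]>
t=2: <T=((λq. ((λv. 5) q)) 1), E=∅, St=[mulL(8)]>
t=3: <T=(λq. ((λv. 5) q)), E=∅, St=[thunk :: mulL(8)]>
t=4: <T=((λv. 5) q), E={q↦thunk(1, ∅)}, St=[mulL(8)]>
t=5: <T=(λv. 5), E={q↦thunk(1, ∅)}, St=[thunk :: mulL(8)]>
t=6: <T=5, E={v↦thunk(q, {q↦thunk(1, ∅)}), q↦thunk(1, ∅)}, St=[mulL(8)]>
→ final value 40

Answer: 40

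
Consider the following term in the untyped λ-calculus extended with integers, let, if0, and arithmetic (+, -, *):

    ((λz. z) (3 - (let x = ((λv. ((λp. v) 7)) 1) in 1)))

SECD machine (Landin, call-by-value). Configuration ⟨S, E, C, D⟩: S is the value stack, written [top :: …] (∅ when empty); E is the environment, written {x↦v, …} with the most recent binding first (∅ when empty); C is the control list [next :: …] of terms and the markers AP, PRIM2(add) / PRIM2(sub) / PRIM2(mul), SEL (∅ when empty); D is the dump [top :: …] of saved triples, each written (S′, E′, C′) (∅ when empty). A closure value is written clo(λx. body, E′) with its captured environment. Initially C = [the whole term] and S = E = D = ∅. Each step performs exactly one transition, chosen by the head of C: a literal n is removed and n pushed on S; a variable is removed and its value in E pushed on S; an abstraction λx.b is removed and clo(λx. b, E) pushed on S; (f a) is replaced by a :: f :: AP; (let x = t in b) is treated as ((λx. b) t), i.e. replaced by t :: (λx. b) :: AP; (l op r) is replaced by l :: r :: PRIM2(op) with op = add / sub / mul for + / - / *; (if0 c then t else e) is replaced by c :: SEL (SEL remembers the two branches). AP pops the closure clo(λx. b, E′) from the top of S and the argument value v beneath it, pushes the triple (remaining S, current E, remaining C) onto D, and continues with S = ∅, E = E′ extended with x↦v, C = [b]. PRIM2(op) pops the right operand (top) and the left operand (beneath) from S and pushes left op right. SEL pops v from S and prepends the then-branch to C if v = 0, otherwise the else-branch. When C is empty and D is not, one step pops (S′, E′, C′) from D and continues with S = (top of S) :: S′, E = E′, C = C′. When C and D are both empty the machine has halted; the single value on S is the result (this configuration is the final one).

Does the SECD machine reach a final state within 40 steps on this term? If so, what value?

Answer: 2

Derivation:
t=0: [S=∅ | E=∅ | C=[((λz. z) (3 - (let x = ((λv. ((λp. v) 7)) 1) in 1)))] | D=∅]
t=1: [S=∅ | E=∅ | C=[(3 - (let x = ((λv. ((λp. v) 7)) 1) in 1)) :: (λz. z) :: AP] | D=∅]
t=2: [S=∅ | E=∅ | C=[3 :: (let x = ((λv. ((λp. v) 7)) 1) in 1) :: PRIM2(sub) :: (λz. z) :: AP] | D=∅]
t=3: [S=[3] | E=∅ | C=[(let x = ((λv. ((λp. v) 7)) 1) in 1) :: PRIM2(sub) :: (λz. z) :: AP] | D=∅]
t=4: [S=[3] | E=∅ | C=[((λv. ((λp. v) 7)) 1) :: (λx. 1) :: AP :: PRIM2(sub) :: (λz. z) :: AP] | D=∅]
t=5: [S=[3] | E=∅ | C=[1 :: (λv. ((λp. v) 7)) :: AP :: (λx. 1) :: AP :: PRIM2(sub) :: (λz. z) :: AP] | D=∅]
t=6: [S=[1 :: 3] | E=∅ | C=[(λv. ((λp. v) 7)) :: AP :: (λx. 1) :: AP :: PRIM2(sub) :: (λz. z) :: AP] | D=∅]
t=7: [S=[clo(λv. ((λp. v) 7), ∅) :: 1 :: 3] | E=∅ | C=[AP :: (λx. 1) :: AP :: PRIM2(sub) :: (λz. z) :: AP] | D=∅]
t=8: [S=∅ | E={v↦1} | C=[((λp. v) 7)] | D=[([3], ∅, [(λx. 1) :: AP :: PRIM2(sub) :: (λz. z) :: AP])]]
t=9: [S=∅ | E={v↦1} | C=[7 :: (λp. v) :: AP] | D=[([3], ∅, [(λx. 1) :: AP :: PRIM2(sub) :: (λz. z) :: AP])]]
t=10: [S=[7] | E={v↦1} | C=[(λp. v) :: AP] | D=[([3], ∅, [(λx. 1) :: AP :: PRIM2(sub) :: (λz. z) :: AP])]]
t=11: [S=[clo(λp. v, {v↦1}) :: 7] | E={v↦1} | C=[AP] | D=[([3], ∅, [(λx. 1) :: AP :: PRIM2(sub) :: (λz. z) :: AP])]]
t=12: [S=∅ | E={p↦7, v↦1} | C=[v] | D=[(∅, {v↦1}, ∅) :: ([3], ∅, [(λx. 1) :: AP :: PRIM2(sub) :: (λz. z) :: AP])]]
t=13: [S=[1] | E={p↦7, v↦1} | C=∅ | D=[(∅, {v↦1}, ∅) :: ([3], ∅, [(λx. 1) :: AP :: PRIM2(sub) :: (λz. z) :: AP])]]
t=14: [S=[1] | E={v↦1} | C=∅ | D=[([3], ∅, [(λx. 1) :: AP :: PRIM2(sub) :: (λz. z) :: AP])]]
t=15: [S=[1 :: 3] | E=∅ | C=[(λx. 1) :: AP :: PRIM2(sub) :: (λz. z) :: AP] | D=∅]
t=16: [S=[clo(λx. 1, ∅) :: 1 :: 3] | E=∅ | C=[AP :: PRIM2(sub) :: (λz. z) :: AP] | D=∅]
t=17: [S=∅ | E={x↦1} | C=[1] | D=[([3], ∅, [PRIM2(sub) :: (λz. z) :: AP])]]
t=18: [S=[1] | E={x↦1} | C=∅ | D=[([3], ∅, [PRIM2(sub) :: (λz. z) :: AP])]]
t=19: [S=[1 :: 3] | E=∅ | C=[PRIM2(sub) :: (λz. z) :: AP] | D=∅]
t=20: [S=[2] | E=∅ | C=[(λz. z) :: AP] | D=∅]
t=21: [S=[clo(λz. z, ∅) :: 2] | E=∅ | C=[AP] | D=∅]
t=22: [S=∅ | E={z↦2} | C=[z] | D=[(∅, ∅, ∅)]]
t=23: [S=[2] | E={z↦2} | C=∅ | D=[(∅, ∅, ∅)]]
t=24: [S=[2] | E=∅ | C=∅ | D=∅]
→ final value 2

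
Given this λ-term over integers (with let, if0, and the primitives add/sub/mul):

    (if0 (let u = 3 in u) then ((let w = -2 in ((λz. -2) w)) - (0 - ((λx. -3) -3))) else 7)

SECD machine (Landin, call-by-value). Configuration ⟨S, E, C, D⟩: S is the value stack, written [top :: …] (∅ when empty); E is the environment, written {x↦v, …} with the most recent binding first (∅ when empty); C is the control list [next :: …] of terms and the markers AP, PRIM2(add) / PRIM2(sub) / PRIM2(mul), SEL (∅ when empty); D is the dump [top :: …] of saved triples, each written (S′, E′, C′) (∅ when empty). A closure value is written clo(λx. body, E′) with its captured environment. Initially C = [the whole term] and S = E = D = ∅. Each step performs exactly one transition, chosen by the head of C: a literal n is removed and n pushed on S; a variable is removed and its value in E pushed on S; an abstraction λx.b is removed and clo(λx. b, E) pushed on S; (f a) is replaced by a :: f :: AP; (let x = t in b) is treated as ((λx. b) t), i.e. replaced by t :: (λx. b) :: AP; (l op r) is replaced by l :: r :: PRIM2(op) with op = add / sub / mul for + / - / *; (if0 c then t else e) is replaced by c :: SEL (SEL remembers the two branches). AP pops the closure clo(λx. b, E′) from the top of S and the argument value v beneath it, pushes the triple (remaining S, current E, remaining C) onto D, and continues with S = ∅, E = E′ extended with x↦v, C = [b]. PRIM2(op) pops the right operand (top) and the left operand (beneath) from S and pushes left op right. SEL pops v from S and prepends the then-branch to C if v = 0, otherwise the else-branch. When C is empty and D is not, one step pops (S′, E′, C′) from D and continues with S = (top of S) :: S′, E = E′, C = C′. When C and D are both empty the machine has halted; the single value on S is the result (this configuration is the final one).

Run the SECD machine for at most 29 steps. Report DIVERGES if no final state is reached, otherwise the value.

Answer: 7

Derivation:
[0] <S=∅, E=∅, C=[(if0 (let u = 3 in u) then ((let w = -2 in ((λz. -2) w)) - (0 - ((λx. -3) -3))) else 7)], D=∅>
[1] <S=∅, E=∅, C=[(let u = 3 in u) :: SEL], D=∅>
[2] <S=∅, E=∅, C=[3 :: (λu. u) :: AP :: SEL], D=∅>
[3] <S=[3], E=∅, C=[(λu. u) :: AP :: SEL], D=∅>
[4] <S=[clo(λu. u, ∅) :: 3], E=∅, C=[AP :: SEL], D=∅>
[5] <S=∅, E={u↦3}, C=[u], D=[(∅, ∅, [SEL])]>
[6] <S=[3], E={u↦3}, C=∅, D=[(∅, ∅, [SEL])]>
[7] <S=[3], E=∅, C=[SEL], D=∅>
[8] <S=∅, E=∅, C=[7], D=∅>
[9] <S=[7], E=∅, C=∅, D=∅>
→ final value 7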